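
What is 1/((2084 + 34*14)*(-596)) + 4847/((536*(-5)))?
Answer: -36976807/20445184 ≈ -1.8086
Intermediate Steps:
1/((2084 + 34*14)*(-596)) + 4847/((536*(-5))) = -1/596/(2084 + 476) + 4847/(-2680) = -1/596/2560 + 4847*(-1/2680) = (1/2560)*(-1/596) - 4847/2680 = -1/1525760 - 4847/2680 = -36976807/20445184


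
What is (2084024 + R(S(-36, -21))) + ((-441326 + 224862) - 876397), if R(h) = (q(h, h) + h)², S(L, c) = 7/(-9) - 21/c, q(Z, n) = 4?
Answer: 80285647/81 ≈ 9.9118e+5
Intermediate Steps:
S(L, c) = -7/9 - 21/c (S(L, c) = 7*(-⅑) - 21/c = -7/9 - 21/c)
R(h) = (4 + h)²
(2084024 + R(S(-36, -21))) + ((-441326 + 224862) - 876397) = (2084024 + (4 + (-7/9 - 21/(-21)))²) + ((-441326 + 224862) - 876397) = (2084024 + (4 + (-7/9 - 21*(-1/21)))²) + (-216464 - 876397) = (2084024 + (4 + (-7/9 + 1))²) - 1092861 = (2084024 + (4 + 2/9)²) - 1092861 = (2084024 + (38/9)²) - 1092861 = (2084024 + 1444/81) - 1092861 = 168807388/81 - 1092861 = 80285647/81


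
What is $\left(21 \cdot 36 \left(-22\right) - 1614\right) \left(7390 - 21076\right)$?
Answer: $249714756$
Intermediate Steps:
$\left(21 \cdot 36 \left(-22\right) - 1614\right) \left(7390 - 21076\right) = \left(756 \left(-22\right) - 1614\right) \left(-13686\right) = \left(-16632 - 1614\right) \left(-13686\right) = \left(-18246\right) \left(-13686\right) = 249714756$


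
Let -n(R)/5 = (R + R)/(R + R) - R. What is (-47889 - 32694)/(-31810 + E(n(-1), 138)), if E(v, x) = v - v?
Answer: 80583/31810 ≈ 2.5333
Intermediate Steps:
n(R) = -5 + 5*R (n(R) = -5*((R + R)/(R + R) - R) = -5*((2*R)/((2*R)) - R) = -5*((2*R)*(1/(2*R)) - R) = -5*(1 - R) = -5 + 5*R)
E(v, x) = 0
(-47889 - 32694)/(-31810 + E(n(-1), 138)) = (-47889 - 32694)/(-31810 + 0) = -80583/(-31810) = -80583*(-1/31810) = 80583/31810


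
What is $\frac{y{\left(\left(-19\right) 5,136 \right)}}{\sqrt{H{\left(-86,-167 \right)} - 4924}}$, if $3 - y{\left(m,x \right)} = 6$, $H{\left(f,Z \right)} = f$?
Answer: $\frac{i \sqrt{5010}}{1670} \approx 0.042384 i$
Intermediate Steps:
$y{\left(m,x \right)} = -3$ ($y{\left(m,x \right)} = 3 - 6 = -3$)
$\frac{y{\left(\left(-19\right) 5,136 \right)}}{\sqrt{H{\left(-86,-167 \right)} - 4924}} = - \frac{3}{\sqrt{-86 - 4924}} = - \frac{3}{\sqrt{-5010}} = - \frac{3}{i \sqrt{5010}} = - 3 \left(- \frac{i \sqrt{5010}}{5010}\right) = \frac{i \sqrt{5010}}{1670}$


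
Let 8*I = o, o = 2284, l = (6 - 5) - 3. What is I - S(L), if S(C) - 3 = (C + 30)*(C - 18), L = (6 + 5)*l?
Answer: 1205/2 ≈ 602.50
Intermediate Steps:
l = -2 (l = 1 - 3 = -2)
L = -22 (L = (6 + 5)*(-2) = 11*(-2) = -22)
S(C) = 3 + (-18 + C)*(30 + C) (S(C) = 3 + (C + 30)*(C - 18) = 3 + (30 + C)*(-18 + C) = 3 + (-18 + C)*(30 + C))
I = 571/2 (I = (⅛)*2284 = 571/2 ≈ 285.50)
I - S(L) = 571/2 - (-537 + (-22)² + 12*(-22)) = 571/2 - (-537 + 484 - 264) = 571/2 - 1*(-317) = 571/2 + 317 = 1205/2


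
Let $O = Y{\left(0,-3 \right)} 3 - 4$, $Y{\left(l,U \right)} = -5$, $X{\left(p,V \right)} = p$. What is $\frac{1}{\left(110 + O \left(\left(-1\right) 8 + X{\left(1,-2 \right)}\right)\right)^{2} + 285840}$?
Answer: $\frac{1}{344889} \approx 2.8995 \cdot 10^{-6}$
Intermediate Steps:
$O = -19$ ($O = \left(-5\right) 3 - 4 = -15 - 4 = -19$)
$\frac{1}{\left(110 + O \left(\left(-1\right) 8 + X{\left(1,-2 \right)}\right)\right)^{2} + 285840} = \frac{1}{\left(110 - 19 \left(\left(-1\right) 8 + 1\right)\right)^{2} + 285840} = \frac{1}{\left(110 - 19 \left(-8 + 1\right)\right)^{2} + 285840} = \frac{1}{\left(110 - -133\right)^{2} + 285840} = \frac{1}{\left(110 + 133\right)^{2} + 285840} = \frac{1}{243^{2} + 285840} = \frac{1}{59049 + 285840} = \frac{1}{344889}$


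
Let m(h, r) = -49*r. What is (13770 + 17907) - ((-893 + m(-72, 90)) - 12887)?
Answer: 49867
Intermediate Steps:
(13770 + 17907) - ((-893 + m(-72, 90)) - 12887) = (13770 + 17907) - ((-893 - 49*90) - 12887) = 31677 - ((-893 - 4410) - 12887) = 31677 - (-5303 - 12887) = 31677 - 1*(-18190) = 31677 + 18190 = 49867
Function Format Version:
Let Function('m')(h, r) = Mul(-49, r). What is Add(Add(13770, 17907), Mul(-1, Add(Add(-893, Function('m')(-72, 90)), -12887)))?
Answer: 49867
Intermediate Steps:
Add(Add(13770, 17907), Mul(-1, Add(Add(-893, Function('m')(-72, 90)), -12887))) = Add(Add(13770, 17907), Mul(-1, Add(Add(-893, Mul(-49, 90)), -12887))) = Add(31677, Mul(-1, Add(Add(-893, -4410), -12887))) = Add(31677, Mul(-1, Add(-5303, -12887))) = Add(31677, Mul(-1, -18190)) = Add(31677, 18190) = 49867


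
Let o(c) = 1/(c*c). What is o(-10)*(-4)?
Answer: -1/25 ≈ -0.040000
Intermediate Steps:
o(c) = c⁻² (o(c) = 1/(c²) = c⁻²)
o(-10)*(-4) = -4/(-10)² = (1/100)*(-4) = -1/25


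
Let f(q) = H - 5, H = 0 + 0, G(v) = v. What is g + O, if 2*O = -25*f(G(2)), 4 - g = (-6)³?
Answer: 565/2 ≈ 282.50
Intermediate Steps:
H = 0
f(q) = -5 (f(q) = 0 - 5 = -5)
g = 220 (g = 4 - 1*(-6)³ = 4 - 1*(-216) = 4 + 216 = 220)
O = 125/2 (O = (-25*(-5))/2 = (½)*125 = 125/2 ≈ 62.500)
g + O = 220 + 125/2 = 565/2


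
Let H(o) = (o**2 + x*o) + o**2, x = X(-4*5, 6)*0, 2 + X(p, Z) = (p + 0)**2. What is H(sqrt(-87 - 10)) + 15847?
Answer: 15653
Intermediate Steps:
X(p, Z) = -2 + p**2 (X(p, Z) = -2 + (p + 0)**2 = -2 + p**2)
x = 0 (x = (-2 + (-4*5)**2)*0 = (-2 + (-20)**2)*0 = (-2 + 400)*0 = 398*0 = 0)
H(o) = 2*o**2 (H(o) = (o**2 + 0*o) + o**2 = (o**2 + 0) + o**2 = o**2 + o**2 = 2*o**2)
H(sqrt(-87 - 10)) + 15847 = 2*(sqrt(-87 - 10))**2 + 15847 = 2*(sqrt(-97))**2 + 15847 = 2*(I*sqrt(97))**2 + 15847 = 2*(-97) + 15847 = -194 + 15847 = 15653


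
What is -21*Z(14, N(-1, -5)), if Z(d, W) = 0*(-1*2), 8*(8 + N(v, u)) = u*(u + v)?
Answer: 0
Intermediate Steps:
N(v, u) = -8 + u*(u + v)/8 (N(v, u) = -8 + (u*(u + v))/8 = -8 + u*(u + v)/8)
Z(d, W) = 0 (Z(d, W) = 0*(-2) = 0)
-21*Z(14, N(-1, -5)) = -21*0 = 0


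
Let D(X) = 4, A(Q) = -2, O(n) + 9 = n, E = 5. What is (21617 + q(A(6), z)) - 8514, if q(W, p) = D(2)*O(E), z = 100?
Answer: 13087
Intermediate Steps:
O(n) = -9 + n
q(W, p) = -16 (q(W, p) = 4*(-9 + 5) = 4*(-4) = -16)
(21617 + q(A(6), z)) - 8514 = (21617 - 16) - 8514 = 21601 - 8514 = 13087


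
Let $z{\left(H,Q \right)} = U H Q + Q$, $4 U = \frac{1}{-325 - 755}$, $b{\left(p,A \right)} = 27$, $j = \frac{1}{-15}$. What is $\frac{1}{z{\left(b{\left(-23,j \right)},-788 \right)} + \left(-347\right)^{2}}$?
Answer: $\frac{40}{4785037} \approx 8.3594 \cdot 10^{-6}$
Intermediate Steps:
$j = - \frac{1}{15} \approx -0.066667$
$U = - \frac{1}{4320}$ ($U = \frac{1}{4 \left(-325 - 755\right)} = \frac{1}{4 \left(-1080\right)} = \frac{1}{4} \left(- \frac{1}{1080}\right) = - \frac{1}{4320} \approx -0.00023148$)
$z{\left(H,Q \right)} = Q - \frac{H Q}{4320}$ ($z{\left(H,Q \right)} = - \frac{H}{4320} Q + Q = - \frac{H Q}{4320} + Q = Q - \frac{H Q}{4320}$)
$\frac{1}{z{\left(b{\left(-23,j \right)},-788 \right)} + \left(-347\right)^{2}} = \frac{1}{\frac{1}{4320} \left(-788\right) \left(4320 - 27\right) + \left(-347\right)^{2}} = \frac{1}{\frac{1}{4320} \left(-788\right) \left(4320 - 27\right) + 120409} = \frac{1}{\frac{1}{4320} \left(-788\right) 4293 + 120409} = \frac{1}{- \frac{31323}{40} + 120409} = \frac{1}{\frac{4785037}{40}} = \frac{40}{4785037}$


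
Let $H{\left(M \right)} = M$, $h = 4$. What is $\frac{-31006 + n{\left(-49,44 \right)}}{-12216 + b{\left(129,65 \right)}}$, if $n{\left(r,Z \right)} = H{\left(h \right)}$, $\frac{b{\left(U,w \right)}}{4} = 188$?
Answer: $\frac{15501}{5732} \approx 2.7043$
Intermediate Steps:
$b{\left(U,w \right)} = 752$ ($b{\left(U,w \right)} = 4 \cdot 188 = 752$)
$n{\left(r,Z \right)} = 4$
$\frac{-31006 + n{\left(-49,44 \right)}}{-12216 + b{\left(129,65 \right)}} = \frac{-31006 + 4}{-12216 + 752} = - \frac{31002}{-11464} = \left(-31002\right) \left(- \frac{1}{11464}\right) = \frac{15501}{5732}$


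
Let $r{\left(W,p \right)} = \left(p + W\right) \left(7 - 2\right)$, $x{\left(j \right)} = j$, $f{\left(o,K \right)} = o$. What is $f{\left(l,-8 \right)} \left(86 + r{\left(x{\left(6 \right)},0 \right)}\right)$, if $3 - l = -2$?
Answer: $580$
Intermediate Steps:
$l = 5$ ($l = 3 - -2 = 3 + 2 = 5$)
$r{\left(W,p \right)} = 5 W + 5 p$ ($r{\left(W,p \right)} = \left(W + p\right) 5 = 5 W + 5 p$)
$f{\left(l,-8 \right)} \left(86 + r{\left(x{\left(6 \right)},0 \right)}\right) = 5 \left(86 + \left(5 \cdot 6 + 5 \cdot 0\right)\right) = 5 \left(86 + \left(30 + 0\right)\right) = 5 \left(86 + 30\right) = 5 \cdot 116 = 580$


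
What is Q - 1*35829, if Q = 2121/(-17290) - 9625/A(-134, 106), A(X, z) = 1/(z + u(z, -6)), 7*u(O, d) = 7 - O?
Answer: -2272286683/2470 ≈ -9.1995e+5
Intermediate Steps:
u(O, d) = 1 - O/7 (u(O, d) = (7 - O)/7 = 1 - O/7)
A(X, z) = 1/(1 + 6*z/7) (A(X, z) = 1/(z + (1 - z/7)) = 1/(1 + 6*z/7))
Q = -2183789053/2470 (Q = 2121/(-17290) - 9625/(7/(7 + 6*106)) = 2121*(-1/17290) - 9625/(7/(7 + 636)) = -303/2470 - 9625/(7/643) = -303/2470 - 9625/(7*(1/643)) = -303/2470 - 9625/7/643 = -303/2470 - 9625*643/7 = -303/2470 - 884125 = -2183789053/2470 ≈ -8.8413e+5)
Q - 1*35829 = -2183789053/2470 - 1*35829 = -2183789053/2470 - 35829 = -2272286683/2470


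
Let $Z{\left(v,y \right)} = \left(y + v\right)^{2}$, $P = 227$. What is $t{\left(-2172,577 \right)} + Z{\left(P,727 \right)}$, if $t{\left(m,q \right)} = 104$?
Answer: $910220$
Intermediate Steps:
$Z{\left(v,y \right)} = \left(v + y\right)^{2}$
$t{\left(-2172,577 \right)} + Z{\left(P,727 \right)} = 104 + \left(227 + 727\right)^{2} = 104 + 954^{2} = 104 + 910116 = 910220$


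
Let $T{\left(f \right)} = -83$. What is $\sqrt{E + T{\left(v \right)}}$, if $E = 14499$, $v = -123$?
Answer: $4 \sqrt{901} \approx 120.07$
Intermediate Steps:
$\sqrt{E + T{\left(v \right)}} = \sqrt{14499 - 83} = \sqrt{14416} = 4 \sqrt{901}$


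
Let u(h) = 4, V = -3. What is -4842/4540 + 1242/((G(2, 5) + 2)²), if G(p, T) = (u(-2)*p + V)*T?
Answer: 39053/61290 ≈ 0.63718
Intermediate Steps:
G(p, T) = T*(-3 + 4*p) (G(p, T) = (4*p - 3)*T = (-3 + 4*p)*T = T*(-3 + 4*p))
-4842/4540 + 1242/((G(2, 5) + 2)²) = -4842/4540 + 1242/((5*(-3 + 4*2) + 2)²) = -4842*1/4540 + 1242/((5*(-3 + 8) + 2)²) = -2421/2270 + 1242/((5*5 + 2)²) = -2421/2270 + 1242/((25 + 2)²) = -2421/2270 + 1242/(27²) = -2421/2270 + 1242/729 = -2421/2270 + 1242*(1/729) = -2421/2270 + 46/27 = 39053/61290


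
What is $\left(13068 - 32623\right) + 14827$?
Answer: $-4728$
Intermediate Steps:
$\left(13068 - 32623\right) + 14827 = -19555 + 14827 = -4728$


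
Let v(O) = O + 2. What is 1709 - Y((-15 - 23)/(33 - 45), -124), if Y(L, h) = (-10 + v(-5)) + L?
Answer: 10313/6 ≈ 1718.8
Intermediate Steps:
v(O) = 2 + O
Y(L, h) = -13 + L (Y(L, h) = (-10 + (2 - 5)) + L = (-10 - 3) + L = -13 + L)
1709 - Y((-15 - 23)/(33 - 45), -124) = 1709 - (-13 + (-15 - 23)/(33 - 45)) = 1709 - (-13 - 38/(-12)) = 1709 - (-13 - 38*(-1/12)) = 1709 - (-13 + 19/6) = 1709 - 1*(-59/6) = 1709 + 59/6 = 10313/6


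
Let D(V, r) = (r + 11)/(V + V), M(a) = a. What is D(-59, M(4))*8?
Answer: -60/59 ≈ -1.0169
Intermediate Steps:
D(V, r) = (11 + r)/(2*V) (D(V, r) = (11 + r)/((2*V)) = (11 + r)*(1/(2*V)) = (11 + r)/(2*V))
D(-59, M(4))*8 = ((1/2)*(11 + 4)/(-59))*8 = ((1/2)*(-1/59)*15)*8 = -15/118*8 = -60/59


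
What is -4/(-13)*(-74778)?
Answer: -299112/13 ≈ -23009.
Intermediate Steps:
-4/(-13)*(-74778) = -4*(-1/13)*(-74778) = (4/13)*(-74778) = -299112/13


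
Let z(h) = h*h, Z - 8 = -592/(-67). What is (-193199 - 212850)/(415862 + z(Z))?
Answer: -1822753961/1868076902 ≈ -0.97574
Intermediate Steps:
Z = 1128/67 (Z = 8 - 592/(-67) = 8 - 592*(-1/67) = 8 + 592/67 = 1128/67 ≈ 16.836)
z(h) = h²
(-193199 - 212850)/(415862 + z(Z)) = (-193199 - 212850)/(415862 + (1128/67)²) = -406049/(415862 + 1272384/4489) = -406049/1868076902/4489 = -406049*4489/1868076902 = -1822753961/1868076902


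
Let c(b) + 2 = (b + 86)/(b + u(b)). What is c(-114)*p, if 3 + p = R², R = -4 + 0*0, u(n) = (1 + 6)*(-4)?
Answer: -1664/71 ≈ -23.437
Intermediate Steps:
u(n) = -28 (u(n) = 7*(-4) = -28)
R = -4 (R = -4 + 0 = -4)
p = 13 (p = -3 + (-4)² = -3 + 16 = 13)
c(b) = -2 + (86 + b)/(-28 + b) (c(b) = -2 + (b + 86)/(b - 28) = -2 + (86 + b)/(-28 + b))
c(-114)*p = ((142 - 1*(-114))/(-28 - 114))*13 = ((142 + 114)/(-142))*13 = -1/142*256*13 = -128/71*13 = -1664/71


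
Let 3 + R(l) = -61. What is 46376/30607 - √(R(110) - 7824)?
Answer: 46376/30607 - 4*I*√493 ≈ 1.5152 - 88.814*I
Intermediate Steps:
R(l) = -64 (R(l) = -3 - 61 = -64)
46376/30607 - √(R(110) - 7824) = 46376/30607 - √(-64 - 7824) = 46376*(1/30607) - √(-7888) = 46376/30607 - 4*I*√493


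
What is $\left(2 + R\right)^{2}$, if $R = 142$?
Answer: $20736$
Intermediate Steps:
$\left(2 + R\right)^{2} = \left(2 + 142\right)^{2} = 144^{2} = 20736$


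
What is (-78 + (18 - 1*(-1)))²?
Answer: 3481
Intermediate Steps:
(-78 + (18 - 1*(-1)))² = (-78 + (18 + 1))² = (-78 + 19)² = (-59)² = 3481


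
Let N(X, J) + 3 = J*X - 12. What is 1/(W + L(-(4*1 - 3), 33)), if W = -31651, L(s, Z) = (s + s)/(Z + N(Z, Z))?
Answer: -1107/35037659 ≈ -3.1595e-5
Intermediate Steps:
N(X, J) = -15 + J*X (N(X, J) = -3 + (J*X - 12) = -3 + (-12 + J*X) = -15 + J*X)
L(s, Z) = 2*s/(-15 + Z + Z²) (L(s, Z) = (s + s)/(Z + (-15 + Z*Z)) = (2*s)/(Z + (-15 + Z²)) = (2*s)/(-15 + Z + Z²) = 2*s/(-15 + Z + Z²))
1/(W + L(-(4*1 - 3), 33)) = 1/(-31651 + 2*(-(4*1 - 3))/(-15 + 33 + 33²)) = 1/(-31651 + 2*(-(4 - 3))/(-15 + 33 + 1089)) = 1/(-31651 + 2*(-1*1)/1107) = 1/(-31651 + 2*(-1)*(1/1107)) = 1/(-31651 - 2/1107) = 1/(-35037659/1107) = -1107/35037659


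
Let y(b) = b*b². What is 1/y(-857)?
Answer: -1/629422793 ≈ -1.5888e-9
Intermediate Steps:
y(b) = b³
1/y(-857) = 1/((-857)³) = 1/(-629422793) = -1/629422793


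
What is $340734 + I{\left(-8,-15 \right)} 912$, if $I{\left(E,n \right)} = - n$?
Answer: $354414$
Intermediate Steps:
$340734 + I{\left(-8,-15 \right)} 912 = 340734 + \left(-1\right) \left(-15\right) 912 = 340734 + 15 \cdot 912 = 340734 + 13680 = 354414$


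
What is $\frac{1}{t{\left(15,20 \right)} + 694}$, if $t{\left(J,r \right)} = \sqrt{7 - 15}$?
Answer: $\frac{347}{240822} - \frac{i \sqrt{2}}{240822} \approx 0.0014409 - 5.8724 \cdot 10^{-6} i$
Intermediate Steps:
$t{\left(J,r \right)} = 2 i \sqrt{2}$ ($t{\left(J,r \right)} = \sqrt{-8} = 2 i \sqrt{2}$)
$\frac{1}{t{\left(15,20 \right)} + 694} = \frac{1}{2 i \sqrt{2} + 694} = \frac{1}{694 + 2 i \sqrt{2}}$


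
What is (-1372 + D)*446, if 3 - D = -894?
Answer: -211850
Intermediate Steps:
D = 897 (D = 3 - 1*(-894) = 3 + 894 = 897)
(-1372 + D)*446 = (-1372 + 897)*446 = -475*446 = -211850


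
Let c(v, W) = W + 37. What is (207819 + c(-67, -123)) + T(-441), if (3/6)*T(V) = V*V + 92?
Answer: 596879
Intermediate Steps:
T(V) = 184 + 2*V² (T(V) = 2*(V*V + 92) = 2*(V² + 92) = 2*(92 + V²) = 184 + 2*V²)
c(v, W) = 37 + W
(207819 + c(-67, -123)) + T(-441) = (207819 + (37 - 123)) + (184 + 2*(-441)²) = (207819 - 86) + (184 + 2*194481) = 207733 + (184 + 388962) = 207733 + 389146 = 596879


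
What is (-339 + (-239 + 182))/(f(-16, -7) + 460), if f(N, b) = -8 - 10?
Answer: -198/221 ≈ -0.89593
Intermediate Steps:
f(N, b) = -18
(-339 + (-239 + 182))/(f(-16, -7) + 460) = (-339 + (-239 + 182))/(-18 + 460) = (-339 - 57)/442 = -396*1/442 = -198/221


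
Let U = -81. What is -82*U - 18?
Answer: 6624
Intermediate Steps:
-82*U - 18 = -82*(-81) - 18 = 6642 - 18 = 6624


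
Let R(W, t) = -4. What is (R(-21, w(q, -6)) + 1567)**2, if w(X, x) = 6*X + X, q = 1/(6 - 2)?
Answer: 2442969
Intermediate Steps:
q = 1/4 ≈ 0.25000
w(X, x) = 7*X
(R(-21, w(q, -6)) + 1567)**2 = (-4 + 1567)**2 = 1563**2 = 2442969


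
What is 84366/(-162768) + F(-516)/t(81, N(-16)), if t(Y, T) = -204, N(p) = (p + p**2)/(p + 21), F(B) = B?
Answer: 927467/461176 ≈ 2.0111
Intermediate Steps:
N(p) = (p + p**2)/(21 + p)
84366/(-162768) + F(-516)/t(81, N(-16)) = 84366/(-162768) - 516/(-204) = 84366*(-1/162768) - 516*(-1/204) = -14061/27128 + 43/17 = 927467/461176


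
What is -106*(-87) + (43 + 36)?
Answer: 9301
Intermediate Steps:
-106*(-87) + (43 + 36) = 9222 + 79 = 9301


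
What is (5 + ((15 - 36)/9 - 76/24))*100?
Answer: -50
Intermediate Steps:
(5 + ((15 - 36)/9 - 76/24))*100 = (5 + (-21*⅑ - 76*1/24))*100 = (5 + (-7/3 - 19/6))*100 = (5 - 11/2)*100 = -½*100 = -50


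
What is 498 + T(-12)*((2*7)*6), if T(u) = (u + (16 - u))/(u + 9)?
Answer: 50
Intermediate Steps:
T(u) = 16/(9 + u)
498 + T(-12)*((2*7)*6) = 498 + (16/(9 - 12))*((2*7)*6) = 498 + (16/(-3))*(14*6) = 498 + (16*(-⅓))*84 = 498 - 16/3*84 = 498 - 448 = 50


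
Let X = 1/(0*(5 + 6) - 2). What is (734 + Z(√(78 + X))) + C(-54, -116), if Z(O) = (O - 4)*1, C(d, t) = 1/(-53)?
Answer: 38689/53 + √310/2 ≈ 738.78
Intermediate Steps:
C(d, t) = -1/53
X = -½ (X = 1/(0*11 - 2) = 1/(0 - 2) = 1/(-2) = -½ ≈ -0.50000)
Z(O) = -4 + O (Z(O) = (-4 + O)*1 = -4 + O)
(734 + Z(√(78 + X))) + C(-54, -116) = (734 + (-4 + √(78 - ½))) - 1/53 = (734 + (-4 + √(155/2))) - 1/53 = (734 + (-4 + √310/2)) - 1/53 = (730 + √310/2) - 1/53 = 38689/53 + √310/2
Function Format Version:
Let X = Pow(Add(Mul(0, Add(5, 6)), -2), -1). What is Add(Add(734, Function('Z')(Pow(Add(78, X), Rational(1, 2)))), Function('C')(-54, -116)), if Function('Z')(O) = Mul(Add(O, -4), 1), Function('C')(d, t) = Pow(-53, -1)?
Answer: Add(Rational(38689, 53), Mul(Rational(1, 2), Pow(310, Rational(1, 2)))) ≈ 738.78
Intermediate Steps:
Function('C')(d, t) = Rational(-1, 53)
X = Rational(-1, 2) (X = Pow(Add(Mul(0, 11), -2), -1) = Pow(Add(0, -2), -1) = Pow(-2, -1) = Rational(-1, 2) ≈ -0.50000)
Function('Z')(O) = Add(-4, O) (Function('Z')(O) = Mul(Add(-4, O), 1) = Add(-4, O))
Add(Add(734, Function('Z')(Pow(Add(78, X), Rational(1, 2)))), Function('C')(-54, -116)) = Add(Add(734, Add(-4, Pow(Add(78, Rational(-1, 2)), Rational(1, 2)))), Rational(-1, 53)) = Add(Add(734, Add(-4, Pow(Rational(155, 2), Rational(1, 2)))), Rational(-1, 53)) = Add(Add(734, Add(-4, Mul(Rational(1, 2), Pow(310, Rational(1, 2))))), Rational(-1, 53)) = Add(Add(730, Mul(Rational(1, 2), Pow(310, Rational(1, 2)))), Rational(-1, 53)) = Add(Rational(38689, 53), Mul(Rational(1, 2), Pow(310, Rational(1, 2))))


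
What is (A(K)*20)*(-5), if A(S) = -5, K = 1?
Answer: 500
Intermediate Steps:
(A(K)*20)*(-5) = -5*20*(-5) = -100*(-5) = 500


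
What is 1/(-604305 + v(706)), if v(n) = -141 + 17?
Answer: -1/604429 ≈ -1.6545e-6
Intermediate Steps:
v(n) = -124
1/(-604305 + v(706)) = 1/(-604305 - 124) = 1/(-604429) = -1/604429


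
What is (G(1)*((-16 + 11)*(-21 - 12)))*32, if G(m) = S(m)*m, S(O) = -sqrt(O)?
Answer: -5280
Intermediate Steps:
G(m) = -m**(3/2) (G(m) = (-sqrt(m))*m = -m**(3/2))
(G(1)*((-16 + 11)*(-21 - 12)))*32 = ((-1**(3/2))*((-16 + 11)*(-21 - 12)))*32 = ((-1*1)*(-5*(-33)))*32 = -1*165*32 = -165*32 = -5280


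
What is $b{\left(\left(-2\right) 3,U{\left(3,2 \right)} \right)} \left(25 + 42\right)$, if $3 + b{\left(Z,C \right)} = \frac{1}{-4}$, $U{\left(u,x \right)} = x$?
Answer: $- \frac{871}{4} \approx -217.75$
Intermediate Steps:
$b{\left(Z,C \right)} = - \frac{13}{4}$ ($b{\left(Z,C \right)} = -3 + \frac{1}{-4} = -3 - \frac{1}{4} = - \frac{13}{4}$)
$b{\left(\left(-2\right) 3,U{\left(3,2 \right)} \right)} \left(25 + 42\right) = - \frac{13 \left(25 + 42\right)}{4} = \left(- \frac{13}{4}\right) 67 = - \frac{871}{4}$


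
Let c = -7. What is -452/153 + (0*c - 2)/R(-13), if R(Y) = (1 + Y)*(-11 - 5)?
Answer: -14515/4896 ≈ -2.9647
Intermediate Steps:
R(Y) = -16 - 16*Y (R(Y) = (1 + Y)*(-16) = -16 - 16*Y)
-452/153 + (0*c - 2)/R(-13) = -452/153 + (0*(-7) - 2)/(-16 - 16*(-13)) = -452*1/153 + (0 - 2)/(-16 + 208) = -452/153 - 2/192 = -452/153 - 2*1/192 = -452/153 - 1/96 = -14515/4896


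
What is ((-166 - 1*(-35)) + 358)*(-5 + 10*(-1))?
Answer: -3405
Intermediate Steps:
((-166 - 1*(-35)) + 358)*(-5 + 10*(-1)) = ((-166 + 35) + 358)*(-5 - 10) = (-131 + 358)*(-15) = 227*(-15) = -3405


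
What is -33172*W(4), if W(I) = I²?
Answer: -530752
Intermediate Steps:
-33172*W(4) = -33172*4² = -33172*16 = -530752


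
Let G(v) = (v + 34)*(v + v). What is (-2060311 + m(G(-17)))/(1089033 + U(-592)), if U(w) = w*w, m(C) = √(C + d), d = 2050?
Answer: -2060311/1439497 + 8*√23/1439497 ≈ -1.4312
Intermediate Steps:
G(v) = 2*v*(34 + v) (G(v) = (34 + v)*(2*v) = 2*v*(34 + v))
m(C) = √(2050 + C) (m(C) = √(C + 2050) = √(2050 + C))
U(w) = w²
(-2060311 + m(G(-17)))/(1089033 + U(-592)) = (-2060311 + √(2050 + 2*(-17)*(34 - 17)))/(1089033 + (-592)²) = (-2060311 + √(2050 + 2*(-17)*17))/(1089033 + 350464) = (-2060311 + √(2050 - 578))/1439497 = (-2060311 + √1472)*(1/1439497) = (-2060311 + 8*√23)*(1/1439497) = -2060311/1439497 + 8*√23/1439497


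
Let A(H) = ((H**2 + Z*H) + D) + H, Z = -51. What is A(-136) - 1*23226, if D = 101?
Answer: 2171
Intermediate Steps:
A(H) = 101 + H**2 - 50*H (A(H) = ((H**2 - 51*H) + 101) + H = (101 + H**2 - 51*H) + H = 101 + H**2 - 50*H)
A(-136) - 1*23226 = (101 + (-136)**2 - 50*(-136)) - 1*23226 = (101 + 18496 + 6800) - 23226 = 25397 - 23226 = 2171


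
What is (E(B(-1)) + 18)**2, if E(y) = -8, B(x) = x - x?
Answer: 100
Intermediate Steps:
B(x) = 0
(E(B(-1)) + 18)**2 = (-8 + 18)**2 = 10**2 = 100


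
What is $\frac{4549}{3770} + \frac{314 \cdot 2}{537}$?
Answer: $\frac{4810373}{2024490} \approx 2.3761$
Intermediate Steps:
$\frac{4549}{3770} + \frac{314 \cdot 2}{537} = 4549 \cdot \frac{1}{3770} + 628 \cdot \frac{1}{537} = \frac{4549}{3770} + \frac{628}{537} = \frac{4810373}{2024490}$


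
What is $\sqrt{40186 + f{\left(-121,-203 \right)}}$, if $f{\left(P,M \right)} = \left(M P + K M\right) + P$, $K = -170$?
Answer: $\sqrt{99138} \approx 314.86$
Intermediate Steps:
$f{\left(P,M \right)} = P - 170 M + M P$ ($f{\left(P,M \right)} = \left(M P - 170 M\right) + P = \left(- 170 M + M P\right) + P = P - 170 M + M P$)
$\sqrt{40186 + f{\left(-121,-203 \right)}} = \sqrt{40186 - -58952} = \sqrt{40186 + \left(-121 + 34510 + 24563\right)} = \sqrt{40186 + 58952} = \sqrt{99138}$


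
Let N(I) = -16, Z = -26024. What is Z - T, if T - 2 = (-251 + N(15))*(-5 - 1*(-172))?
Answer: 18563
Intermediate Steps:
T = -44587 (T = 2 + (-251 - 16)*(-5 - 1*(-172)) = 2 - 267*(-5 + 172) = 2 - 267*167 = 2 - 44589 = -44587)
Z - T = -26024 - 1*(-44587) = -26024 + 44587 = 18563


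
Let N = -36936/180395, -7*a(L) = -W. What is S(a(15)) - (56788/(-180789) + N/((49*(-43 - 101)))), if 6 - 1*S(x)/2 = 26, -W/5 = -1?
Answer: -18120115178411/456588043170 ≈ -39.686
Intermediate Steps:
W = 5 (W = -5*(-1) = 5)
a(L) = 5/7 (a(L) = -(-1)*5/7 = -⅐*(-5) = 5/7)
N = -36936/180395 (N = -36936*1/180395 = -36936/180395 ≈ -0.20475)
S(x) = -40 (S(x) = 12 - 2*26 = 12 - 52 = -40)
S(a(15)) - (56788/(-180789) + N/((49*(-43 - 101)))) = -40 - (56788/(-180789) - 36936*1/(49*(-43 - 101))/180395) = -40 - (56788*(-1/180789) - 36936/(180395*(49*(-144)))) = -40 - (-56788/180789 - 36936/180395/(-7056)) = -40 - (-56788/180789 - 36936/180395*(-1/7056)) = -40 - (-56788/180789 + 513/17678710) = -40 - 1*(-143406548389/456588043170) = -40 + 143406548389/456588043170 = -18120115178411/456588043170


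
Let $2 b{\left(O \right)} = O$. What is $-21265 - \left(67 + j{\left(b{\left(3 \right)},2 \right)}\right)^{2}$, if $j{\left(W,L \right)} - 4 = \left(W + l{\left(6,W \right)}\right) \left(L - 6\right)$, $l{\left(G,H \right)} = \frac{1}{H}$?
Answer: $- \frac{226354}{9} \approx -25150.0$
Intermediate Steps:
$b{\left(O \right)} = \frac{O}{2}$
$j{\left(W,L \right)} = 4 + \left(-6 + L\right) \left(W + \frac{1}{W}\right)$ ($j{\left(W,L \right)} = 4 + \left(W + \frac{1}{W}\right) \left(L - 6\right) = 4 + \left(W + \frac{1}{W}\right) \left(-6 + L\right) = 4 + \left(-6 + L\right) \left(W + \frac{1}{W}\right)$)
$-21265 - \left(67 + j{\left(b{\left(3 \right)},2 \right)}\right)^{2} = -21265 - \left(67 + \frac{-6 + 2 + \frac{1}{2} \cdot 3 \left(4 - 6 \cdot \frac{1}{2} \cdot 3 + 2 \cdot \frac{1}{2} \cdot 3\right)}{\frac{1}{2} \cdot 3}\right)^{2} = -21265 - \left(67 + \frac{-6 + 2 + \frac{3 \left(4 - 9 + 2 \cdot \frac{3}{2}\right)}{2}}{\frac{3}{2}}\right)^{2} = -21265 - \left(67 + \frac{2 \left(-6 + 2 + \frac{3 \left(4 - 9 + 3\right)}{2}\right)}{3}\right)^{2} = -21265 - \left(67 + \frac{2 \left(-6 + 2 + \frac{3}{2} \left(-2\right)\right)}{3}\right)^{2} = -21265 - \left(67 + \frac{2 \left(-6 + 2 - 3\right)}{3}\right)^{2} = -21265 - \left(67 + \frac{2}{3} \left(-7\right)\right)^{2} = -21265 - \left(67 - \frac{14}{3}\right)^{2} = -21265 - \left(\frac{187}{3}\right)^{2} = -21265 - \frac{34969}{9} = - \frac{226354}{9}$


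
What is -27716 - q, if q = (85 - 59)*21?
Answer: -28262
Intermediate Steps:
q = 546 (q = 26*21 = 546)
-27716 - q = -27716 - 1*546 = -27716 - 546 = -28262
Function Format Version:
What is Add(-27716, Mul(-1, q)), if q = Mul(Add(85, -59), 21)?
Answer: -28262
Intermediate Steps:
q = 546 (q = Mul(26, 21) = 546)
Add(-27716, Mul(-1, q)) = Add(-27716, Mul(-1, 546)) = Add(-27716, -546) = -28262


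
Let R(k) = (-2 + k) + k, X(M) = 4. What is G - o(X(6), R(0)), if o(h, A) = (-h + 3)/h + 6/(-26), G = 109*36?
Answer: 204073/52 ≈ 3924.5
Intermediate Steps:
R(k) = -2 + 2*k
G = 3924
o(h, A) = -3/13 + (3 - h)/h (o(h, A) = (3 - h)/h + 6*(-1/26) = (3 - h)/h - 3/13 = -3/13 + (3 - h)/h)
G - o(X(6), R(0)) = 3924 - (-16/13 + 3/4) = 3924 - (-16/13 + 3*(¼)) = 3924 - (-16/13 + ¾) = 3924 - 1*(-25/52) = 3924 + 25/52 = 204073/52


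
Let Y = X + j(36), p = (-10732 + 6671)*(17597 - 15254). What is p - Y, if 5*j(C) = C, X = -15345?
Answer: -47497926/5 ≈ -9.4996e+6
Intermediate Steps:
j(C) = C/5
p = -9514923 (p = -4061*2343 = -9514923)
Y = -76689/5 (Y = -15345 + (1/5)*36 = -15345 + 36/5 = -76689/5 ≈ -15338.)
p - Y = -9514923 - 1*(-76689/5) = -9514923 + 76689/5 = -47497926/5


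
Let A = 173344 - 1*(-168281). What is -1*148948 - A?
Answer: -490573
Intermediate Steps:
A = 341625 (A = 173344 + 168281 = 341625)
-1*148948 - A = -1*148948 - 1*341625 = -148948 - 341625 = -490573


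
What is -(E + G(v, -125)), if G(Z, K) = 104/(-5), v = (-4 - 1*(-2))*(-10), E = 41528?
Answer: -207536/5 ≈ -41507.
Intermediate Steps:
v = 20 (v = (-4 + 2)*(-10) = -2*(-10) = 20)
G(Z, K) = -104/5 (G(Z, K) = 104*(-⅕) = -104/5)
-(E + G(v, -125)) = -(41528 - 104/5) = -1*207536/5 = -207536/5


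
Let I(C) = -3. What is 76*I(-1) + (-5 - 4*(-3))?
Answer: -221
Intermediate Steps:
76*I(-1) + (-5 - 4*(-3)) = 76*(-3) + (-5 - 4*(-3)) = -228 + (-5 + 12) = -228 + 7 = -221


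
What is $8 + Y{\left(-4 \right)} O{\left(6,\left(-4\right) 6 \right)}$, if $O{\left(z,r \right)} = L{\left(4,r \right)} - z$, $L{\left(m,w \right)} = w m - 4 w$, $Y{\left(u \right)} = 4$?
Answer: $-16$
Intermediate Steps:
$L{\left(m,w \right)} = - 4 w + m w$ ($L{\left(m,w \right)} = m w - 4 w = - 4 w + m w$)
$O{\left(z,r \right)} = - z$ ($O{\left(z,r \right)} = r \left(-4 + 4\right) - z = r 0 - z = 0 - z = - z$)
$8 + Y{\left(-4 \right)} O{\left(6,\left(-4\right) 6 \right)} = 8 + 4 \left(\left(-1\right) 6\right) = 8 + 4 \left(-6\right) = 8 - 24 = -16$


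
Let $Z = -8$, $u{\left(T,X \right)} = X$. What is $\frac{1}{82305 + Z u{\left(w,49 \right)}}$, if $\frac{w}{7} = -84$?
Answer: $\frac{1}{81913} \approx 1.2208 \cdot 10^{-5}$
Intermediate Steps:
$w = -588$ ($w = 7 \left(-84\right) = -588$)
$\frac{1}{82305 + Z u{\left(w,49 \right)}} = \frac{1}{82305 - 392} = \frac{1}{81913}$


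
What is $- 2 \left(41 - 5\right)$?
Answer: $-72$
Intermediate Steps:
$- 2 \left(41 - 5\right) = \left(-2\right) 36 = -72$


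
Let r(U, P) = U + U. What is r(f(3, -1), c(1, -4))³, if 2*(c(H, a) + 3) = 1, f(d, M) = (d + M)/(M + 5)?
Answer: 1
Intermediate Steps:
f(d, M) = (M + d)/(5 + M)
c(H, a) = -5/2 (c(H, a) = -3 + (½)*1 = -3 + ½ = -5/2)
r(U, P) = 2*U
r(f(3, -1), c(1, -4))³ = (2*((-1 + 3)/(5 - 1)))³ = (2*(2/4))³ = (2*((¼)*2))³ = (2*(½))³ = 1³ = 1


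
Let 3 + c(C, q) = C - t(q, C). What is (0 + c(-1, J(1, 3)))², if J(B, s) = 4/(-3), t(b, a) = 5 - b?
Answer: 961/9 ≈ 106.78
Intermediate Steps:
J(B, s) = -4/3 (J(B, s) = 4*(-⅓) = -4/3)
c(C, q) = -8 + C + q (c(C, q) = -3 + (C - (5 - q)) = -3 + (C + (-5 + q)) = -3 + (-5 + C + q) = -8 + C + q)
(0 + c(-1, J(1, 3)))² = (0 + (-8 - 1 - 4/3))² = (0 - 31/3)² = (-31/3)² = 961/9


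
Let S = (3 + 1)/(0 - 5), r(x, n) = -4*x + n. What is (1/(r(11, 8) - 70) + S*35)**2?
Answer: 8814961/11236 ≈ 784.53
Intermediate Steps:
r(x, n) = n - 4*x
S = -4/5 (S = 4/(-5) = 4*(-1/5) = -4/5 ≈ -0.80000)
(1/(r(11, 8) - 70) + S*35)**2 = (1/((8 - 4*11) - 70) - 4/5*35)**2 = (1/((8 - 44) - 70) - 28)**2 = (1/(-36 - 70) - 28)**2 = (1/(-106) - 28)**2 = (-1/106 - 28)**2 = (-2969/106)**2 = 8814961/11236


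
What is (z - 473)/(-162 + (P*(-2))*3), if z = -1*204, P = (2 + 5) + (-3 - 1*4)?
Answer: 677/162 ≈ 4.1790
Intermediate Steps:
P = 0 (P = 7 + (-3 - 4) = 7 - 7 = 0)
z = -204
(z - 473)/(-162 + (P*(-2))*3) = (-204 - 473)/(-162 + (0*(-2))*3) = -677/(-162 + 0*3) = -677/(-162 + 0) = -677/(-162) = -677*(-1/162) = 677/162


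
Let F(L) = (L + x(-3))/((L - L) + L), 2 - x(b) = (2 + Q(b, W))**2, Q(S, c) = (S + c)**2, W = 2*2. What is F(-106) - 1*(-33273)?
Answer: 3527051/106 ≈ 33274.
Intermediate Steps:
W = 4
x(b) = 2 - (2 + (4 + b)**2)**2 (x(b) = 2 - (2 + (b + 4)**2)**2 = 2 - (2 + (4 + b)**2)**2)
F(L) = (-7 + L)/L (F(L) = (L + (2 - (2 + (4 - 3)**2)**2))/((L - L) + L) = (L + (2 - (2 + 1**2)**2))/(0 + L) = (L + (2 - (2 + 1)**2))/L = (L + (2 - 1*3**2))/L = (L + (2 - 1*9))/L = (L + (2 - 9))/L = (L - 7)/L = (-7 + L)/L)
F(-106) - 1*(-33273) = (-7 - 106)/(-106) - 1*(-33273) = -1/106*(-113) + 33273 = 113/106 + 33273 = 3527051/106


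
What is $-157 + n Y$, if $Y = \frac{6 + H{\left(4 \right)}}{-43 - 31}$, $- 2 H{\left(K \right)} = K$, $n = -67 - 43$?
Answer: $- \frac{5589}{37} \approx -151.05$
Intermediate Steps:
$n = -110$ ($n = -67 - 43 = -110$)
$H{\left(K \right)} = - \frac{K}{2}$
$Y = - \frac{2}{37}$ ($Y = \frac{6 - 2}{-43 - 31} = \frac{6 - 2}{-74} = 4 \left(- \frac{1}{74}\right) = - \frac{2}{37} \approx -0.054054$)
$-157 + n Y = -157 - - \frac{220}{37} = -157 + \frac{220}{37} = - \frac{5589}{37}$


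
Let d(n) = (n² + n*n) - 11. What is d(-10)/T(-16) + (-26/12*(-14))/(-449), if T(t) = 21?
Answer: 12032/1347 ≈ 8.9324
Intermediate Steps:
d(n) = -11 + 2*n² (d(n) = (n² + n²) - 11 = 2*n² - 11 = -11 + 2*n²)
d(-10)/T(-16) + (-26/12*(-14))/(-449) = (-11 + 2*(-10)²)/21 + (-26/12*(-14))/(-449) = (-11 + 2*100)*(1/21) + (-26*1/12*(-14))*(-1/449) = (-11 + 200)*(1/21) - 13/6*(-14)*(-1/449) = 189*(1/21) + (91/3)*(-1/449) = 9 - 91/1347 = 12032/1347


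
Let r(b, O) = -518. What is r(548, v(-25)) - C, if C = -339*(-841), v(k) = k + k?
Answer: -285617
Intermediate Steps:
v(k) = 2*k
C = 285099
r(548, v(-25)) - C = -518 - 1*285099 = -518 - 285099 = -285617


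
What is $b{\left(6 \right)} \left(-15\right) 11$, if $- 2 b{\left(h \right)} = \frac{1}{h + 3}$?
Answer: $\frac{55}{6} \approx 9.1667$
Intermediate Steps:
$b{\left(h \right)} = - \frac{1}{2 \left(3 + h\right)}$ ($b{\left(h \right)} = - \frac{1}{2 \left(h + 3\right)} = - \frac{1}{2 \left(3 + h\right)}$)
$b{\left(6 \right)} \left(-15\right) 11 = - \frac{1}{6 + 2 \cdot 6} \left(-15\right) 11 = - \frac{1}{6 + 12} \left(-15\right) 11 = - \frac{1}{18} \left(-15\right) 11 = \left(-1\right) \frac{1}{18} \left(-15\right) 11 = \left(- \frac{1}{18}\right) \left(-15\right) 11 = \frac{5}{6} \cdot 11 = \frac{55}{6}$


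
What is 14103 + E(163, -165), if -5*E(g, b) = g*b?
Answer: 19482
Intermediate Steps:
E(g, b) = -b*g/5 (E(g, b) = -g*b/5 = -b*g/5)
14103 + E(163, -165) = 14103 - 1/5*(-165)*163 = 14103 + 5379 = 19482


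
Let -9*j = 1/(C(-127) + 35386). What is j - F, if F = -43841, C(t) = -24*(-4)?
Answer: 14000097257/319338 ≈ 43841.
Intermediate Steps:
C(t) = 96
j = -1/319338 (j = -1/(9*(96 + 35386)) = -⅑/35482 = -⅑*1/35482 = -1/319338 ≈ -3.1315e-6)
j - F = -1/319338 - 1*(-43841) = -1/319338 + 43841 = 14000097257/319338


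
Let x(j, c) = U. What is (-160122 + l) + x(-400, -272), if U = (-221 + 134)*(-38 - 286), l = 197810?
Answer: 65876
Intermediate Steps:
U = 28188 (U = -87*(-324) = 28188)
x(j, c) = 28188
(-160122 + l) + x(-400, -272) = (-160122 + 197810) + 28188 = 37688 + 28188 = 65876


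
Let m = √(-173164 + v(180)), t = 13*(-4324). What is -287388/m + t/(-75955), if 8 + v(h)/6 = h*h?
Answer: 56212/75955 - 143694*√5297/5297 ≈ -1973.6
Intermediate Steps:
t = -56212
v(h) = -48 + 6*h² (v(h) = -48 + 6*(h*h) = -48 + 6*h²)
m = 2*√5297 (m = √(-173164 + (-48 + 6*180²)) = √(-173164 + (-48 + 6*32400)) = √(-173164 + (-48 + 194400)) = √(-173164 + 194352) = √21188 = 2*√5297 ≈ 145.56)
-287388/m + t/(-75955) = -287388*√5297/10594 - 56212/(-75955) = -143694*√5297/5297 - 56212*(-1/75955) = -143694*√5297/5297 + 56212/75955 = 56212/75955 - 143694*√5297/5297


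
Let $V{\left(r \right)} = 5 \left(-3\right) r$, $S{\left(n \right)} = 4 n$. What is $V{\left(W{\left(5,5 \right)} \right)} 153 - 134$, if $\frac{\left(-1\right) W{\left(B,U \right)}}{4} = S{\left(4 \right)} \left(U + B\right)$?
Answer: $1468666$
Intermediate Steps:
$W{\left(B,U \right)} = - 64 B - 64 U$ ($W{\left(B,U \right)} = - 4 \cdot 4 \cdot 4 \left(U + B\right) = - 4 \cdot 16 \left(B + U\right) = - 4 \left(16 B + 16 U\right) = - 64 B - 64 U$)
$V{\left(r \right)} = - 15 r$
$V{\left(W{\left(5,5 \right)} \right)} 153 - 134 = - 15 \left(\left(-64\right) 5 - 320\right) 153 - 134 = - 15 \left(-320 - 320\right) 153 - 134 = \left(-15\right) \left(-640\right) 153 - 134 = 9600 \cdot 153 - 134 = 1468800 - 134 = 1468666$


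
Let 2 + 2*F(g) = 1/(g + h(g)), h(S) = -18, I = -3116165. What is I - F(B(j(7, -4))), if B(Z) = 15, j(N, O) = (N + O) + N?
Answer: -18696983/6 ≈ -3.1162e+6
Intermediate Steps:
j(N, O) = O + 2*N
F(g) = -1 + 1/(2*(-18 + g)) (F(g) = -1 + 1/(2*(g - 18)) = -1 + 1/(2*(-18 + g)))
I - F(B(j(7, -4))) = -3116165 - (37/2 - 1*15)/(-18 + 15) = -3116165 - (37/2 - 15)/(-3) = -3116165 - (-1)*7/(3*2) = -3116165 - 1*(-7/6) = -3116165 + 7/6 = -18696983/6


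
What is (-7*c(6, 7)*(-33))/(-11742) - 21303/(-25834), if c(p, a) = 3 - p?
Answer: 22336899/25278569 ≈ 0.88363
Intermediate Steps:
(-7*c(6, 7)*(-33))/(-11742) - 21303/(-25834) = (-7*(3 - 1*6)*(-33))/(-11742) - 21303/(-25834) = (-7*(3 - 6)*(-33))*(-1/11742) - 21303*(-1/25834) = (-7*(-3)*(-33))*(-1/11742) + 21303/25834 = (21*(-33))*(-1/11742) + 21303/25834 = -693*(-1/11742) + 21303/25834 = 231/3914 + 21303/25834 = 22336899/25278569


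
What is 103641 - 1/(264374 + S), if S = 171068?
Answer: 45129644321/435442 ≈ 1.0364e+5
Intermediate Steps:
103641 - 1/(264374 + S) = 103641 - 1/(264374 + 171068) = 103641 - 1/435442 = 45129644321/435442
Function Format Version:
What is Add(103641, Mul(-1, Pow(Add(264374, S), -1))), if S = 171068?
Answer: Rational(45129644321, 435442) ≈ 1.0364e+5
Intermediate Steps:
Add(103641, Mul(-1, Pow(Add(264374, S), -1))) = Add(103641, Mul(-1, Pow(Add(264374, 171068), -1))) = Add(103641, Mul(-1, Pow(435442, -1))) = Add(103641, Mul(-1, Rational(1, 435442))) = Add(103641, Rational(-1, 435442)) = Rational(45129644321, 435442)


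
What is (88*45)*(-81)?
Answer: -320760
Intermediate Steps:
(88*45)*(-81) = 3960*(-81) = -320760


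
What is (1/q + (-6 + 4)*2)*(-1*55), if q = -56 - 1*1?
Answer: 12595/57 ≈ 220.96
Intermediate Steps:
q = -57 (q = -56 - 1 = -57)
(1/q + (-6 + 4)*2)*(-1*55) = (1/(-57) + (-6 + 4)*2)*(-1*55) = (-1/57 - 2*2)*(-55) = (-1/57 - 4)*(-55) = -229/57*(-55) = 12595/57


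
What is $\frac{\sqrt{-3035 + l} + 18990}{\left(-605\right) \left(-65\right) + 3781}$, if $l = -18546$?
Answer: $\frac{9495}{21553} + \frac{i \sqrt{21581}}{43106} \approx 0.44054 + 0.003408 i$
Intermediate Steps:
$\frac{\sqrt{-3035 + l} + 18990}{\left(-605\right) \left(-65\right) + 3781} = \frac{\sqrt{-3035 - 18546} + 18990}{\left(-605\right) \left(-65\right) + 3781} = \frac{\sqrt{-21581} + 18990}{39325 + 3781} = \frac{i \sqrt{21581} + 18990}{43106} = \left(18990 + i \sqrt{21581}\right) \frac{1}{43106} = \frac{9495}{21553} + \frac{i \sqrt{21581}}{43106}$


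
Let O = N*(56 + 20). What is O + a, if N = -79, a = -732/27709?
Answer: -166365568/27709 ≈ -6004.0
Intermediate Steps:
a = -732/27709 (a = -732*1/27709 = -732/27709 ≈ -0.026417)
O = -6004 (O = -79*(56 + 20) = -79*76 = -6004)
O + a = -6004 - 732/27709 = -166365568/27709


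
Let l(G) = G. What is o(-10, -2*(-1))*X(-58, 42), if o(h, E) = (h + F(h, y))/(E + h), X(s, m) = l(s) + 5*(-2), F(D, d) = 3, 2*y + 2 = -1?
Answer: -119/2 ≈ -59.500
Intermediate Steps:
y = -3/2 (y = -1 + (½)*(-1) = -1 - ½ = -3/2 ≈ -1.5000)
X(s, m) = -10 + s (X(s, m) = s + 5*(-2) = s - 10 = -10 + s)
o(h, E) = (3 + h)/(E + h) (o(h, E) = (h + 3)/(E + h) = (3 + h)/(E + h))
o(-10, -2*(-1))*X(-58, 42) = ((3 - 10)/(-2*(-1) - 10))*(-10 - 58) = (-7/(2 - 10))*(-68) = (-7/(-8))*(-68) = -⅛*(-7)*(-68) = (7/8)*(-68) = -119/2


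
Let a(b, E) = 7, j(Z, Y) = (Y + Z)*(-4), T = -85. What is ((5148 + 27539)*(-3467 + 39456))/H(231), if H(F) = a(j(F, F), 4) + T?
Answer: -1176372443/78 ≈ -1.5082e+7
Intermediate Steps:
j(Z, Y) = -4*Y - 4*Z
H(F) = -78 (H(F) = 7 - 85 = -78)
((5148 + 27539)*(-3467 + 39456))/H(231) = ((5148 + 27539)*(-3467 + 39456))/(-78) = (32687*35989)*(-1/78) = 1176372443*(-1/78) = -1176372443/78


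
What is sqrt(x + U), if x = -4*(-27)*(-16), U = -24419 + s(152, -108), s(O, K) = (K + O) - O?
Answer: I*sqrt(26255) ≈ 162.03*I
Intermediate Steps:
s(O, K) = K
U = -24527 (U = -24419 - 108 = -24527)
x = -1728 (x = 108*(-16) = -1728)
sqrt(x + U) = sqrt(-1728 - 24527) = sqrt(-26255) = I*sqrt(26255)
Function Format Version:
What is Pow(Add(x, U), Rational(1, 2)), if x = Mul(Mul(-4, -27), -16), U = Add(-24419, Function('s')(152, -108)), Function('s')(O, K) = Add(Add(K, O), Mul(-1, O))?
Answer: Mul(I, Pow(26255, Rational(1, 2))) ≈ Mul(162.03, I)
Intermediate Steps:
Function('s')(O, K) = K
U = -24527 (U = Add(-24419, -108) = -24527)
x = -1728 (x = Mul(108, -16) = -1728)
Pow(Add(x, U), Rational(1, 2)) = Pow(Add(-1728, -24527), Rational(1, 2)) = Pow(-26255, Rational(1, 2)) = Mul(I, Pow(26255, Rational(1, 2)))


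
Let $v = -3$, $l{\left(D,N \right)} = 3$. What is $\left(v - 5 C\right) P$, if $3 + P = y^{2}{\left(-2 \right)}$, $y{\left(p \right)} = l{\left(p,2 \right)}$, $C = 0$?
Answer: $-18$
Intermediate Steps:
$y{\left(p \right)} = 3$
$P = 6$ ($P = -3 + 3^{2} = -3 + 9 = 6$)
$\left(v - 5 C\right) P = \left(-3 - 0\right) 6 = \left(-3 + 0\right) 6 = \left(-3\right) 6 = -18$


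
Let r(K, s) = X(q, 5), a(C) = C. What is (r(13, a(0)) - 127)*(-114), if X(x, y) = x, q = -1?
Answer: 14592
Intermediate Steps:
r(K, s) = -1
(r(13, a(0)) - 127)*(-114) = (-1 - 127)*(-114) = -128*(-114) = 14592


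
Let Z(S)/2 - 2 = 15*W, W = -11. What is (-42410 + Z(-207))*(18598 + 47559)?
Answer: -2827285552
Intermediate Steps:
Z(S) = -326 (Z(S) = 4 + 2*(15*(-11)) = 4 + 2*(-165) = 4 - 330 = -326)
(-42410 + Z(-207))*(18598 + 47559) = (-42410 - 326)*(18598 + 47559) = -42736*66157 = -2827285552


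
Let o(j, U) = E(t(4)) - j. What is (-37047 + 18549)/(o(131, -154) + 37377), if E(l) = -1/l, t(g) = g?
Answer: -24664/49661 ≈ -0.49665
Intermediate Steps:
o(j, U) = -¼ - j (o(j, U) = -1/4 - j = -1*¼ - j = -¼ - j)
(-37047 + 18549)/(o(131, -154) + 37377) = (-37047 + 18549)/((-¼ - 1*131) + 37377) = -18498/((-¼ - 131) + 37377) = -18498/(-525/4 + 37377) = -18498/148983/4 = -18498*4/148983 = -24664/49661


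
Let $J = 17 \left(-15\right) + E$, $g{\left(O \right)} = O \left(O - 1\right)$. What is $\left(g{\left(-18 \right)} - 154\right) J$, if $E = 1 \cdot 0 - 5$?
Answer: $-48880$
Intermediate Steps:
$E = -5$ ($E = 0 - 5 = -5$)
$g{\left(O \right)} = O \left(-1 + O\right)$
$J = -260$ ($J = 17 \left(-15\right) - 5 = -255 - 5 = -260$)
$\left(g{\left(-18 \right)} - 154\right) J = \left(- 18 \left(-1 - 18\right) - 154\right) \left(-260\right) = \left(\left(-18\right) \left(-19\right) - 154\right) \left(-260\right) = \left(342 - 154\right) \left(-260\right) = 188 \left(-260\right) = -48880$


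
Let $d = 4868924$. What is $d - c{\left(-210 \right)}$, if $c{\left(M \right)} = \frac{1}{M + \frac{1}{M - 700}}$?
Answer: $\frac{930456246234}{191101} \approx 4.8689 \cdot 10^{6}$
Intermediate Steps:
$c{\left(M \right)} = \frac{1}{M + \frac{1}{-700 + M}}$
$d - c{\left(-210 \right)} = 4868924 - \frac{-700 - 210}{1 + \left(-210\right)^{2} - -147000} = 4868924 - \frac{1}{1 + 44100 + 147000} \left(-910\right) = 4868924 - \frac{1}{191101} \left(-910\right) = 4868924 - - \frac{910}{191101} = 4868924 + \frac{910}{191101} = \frac{930456246234}{191101}$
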